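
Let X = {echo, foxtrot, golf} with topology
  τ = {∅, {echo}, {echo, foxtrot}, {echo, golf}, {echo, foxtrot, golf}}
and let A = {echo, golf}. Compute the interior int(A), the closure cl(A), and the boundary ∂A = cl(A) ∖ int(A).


int(A) = {echo, golf}, cl(A) = {echo, foxtrot, golf}, ∂A = {foxtrot}.

Closed sets in (X, τ) are complements of opens:
  closed(X, τ) = {∅, {foxtrot}, {golf}, {foxtrot, golf}, {echo, foxtrot, golf}}.
int(A) = ⋃ {U ∈ τ : U ⊆ A}. Opens contained in A: ∅, {echo}, {echo, golf}.
Taking the union of these: int(A) = {echo, golf}.
cl(A) = ⋂ {C closed : A ⊆ C}. Closed sets containing A: {echo, foxtrot, golf}.
Intersecting these: cl(A) = {echo, foxtrot, golf}.
∂A = cl(A) ∖ int(A) = {echo, foxtrot, golf} ∖ {echo, golf} = {foxtrot}.


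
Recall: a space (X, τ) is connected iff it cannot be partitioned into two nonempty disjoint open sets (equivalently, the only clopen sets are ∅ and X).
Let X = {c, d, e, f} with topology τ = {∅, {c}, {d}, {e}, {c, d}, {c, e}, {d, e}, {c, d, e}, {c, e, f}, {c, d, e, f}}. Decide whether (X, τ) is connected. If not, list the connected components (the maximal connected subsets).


(X, τ) is disconnected; components = [{d}, {c, e, f}].

Find clopen sets (U ∈ τ with X ∖ U ∈ τ):
  U = ∅, X ∖ U = {c, d, e, f} — both open, so U is clopen.
  U = {d}, X ∖ U = {c, e, f} — both open, so U is clopen.
  U = {c, e, f}, X ∖ U = {d} — both open, so U is clopen.
  U = {c, d, e, f}, X ∖ U = ∅ — both open, so U is clopen.
Nontrivial clopen(s) exist: e.g. {c, e, f}. So (X, τ) is disconnected.
Compute connected components by grouping points that agree on all clopens:
  component: {d}
  component: {c, e, f}


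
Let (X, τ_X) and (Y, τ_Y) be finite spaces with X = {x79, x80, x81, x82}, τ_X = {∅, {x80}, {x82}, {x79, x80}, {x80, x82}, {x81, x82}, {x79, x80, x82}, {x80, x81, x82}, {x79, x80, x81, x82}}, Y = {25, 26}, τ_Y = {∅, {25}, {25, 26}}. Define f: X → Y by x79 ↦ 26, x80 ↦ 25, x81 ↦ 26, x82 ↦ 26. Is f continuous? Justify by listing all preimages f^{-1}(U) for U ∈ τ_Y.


f IS continuous.

Compute f^{-1}(U) for each U ∈ τ_Y:
  U = ∅: f^{-1}(U) = ∅ ∈ τ_X ✓.
  U = {25}: f^{-1}(U) = {x80} ∈ τ_X ✓.
  U = {25, 26}: f^{-1}(U) = {x79, x80, x81, x82} ∈ τ_X ✓.
Every preimage lies in τ_X, so f IS continuous.


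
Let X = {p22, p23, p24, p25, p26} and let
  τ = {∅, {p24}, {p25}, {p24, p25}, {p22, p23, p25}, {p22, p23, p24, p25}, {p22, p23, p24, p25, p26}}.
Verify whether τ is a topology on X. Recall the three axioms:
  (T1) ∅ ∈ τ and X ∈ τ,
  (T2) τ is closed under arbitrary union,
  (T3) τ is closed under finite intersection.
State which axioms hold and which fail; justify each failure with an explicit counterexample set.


τ IS a topology on X.

Axiom (T1): ∅ ∈ τ? Yes; X ∈ τ? Yes.
Axiom (T2/T3): check pairwise unions and intersections of members of τ.
All pairwise intersections and unions checked — each lies in τ. Therefore τ satisfies (T1), (T2), (T3): it IS a topology on X.


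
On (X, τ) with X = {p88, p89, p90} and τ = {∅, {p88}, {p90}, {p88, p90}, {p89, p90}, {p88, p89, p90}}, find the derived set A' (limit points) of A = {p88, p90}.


A' = {p89}

For each x ∈ X, list the open sets U ∈ τ with x ∈ U, then check whether U ∩ (A ∖ {x}) ≠ ∅ for every such U.
  x = p88: open {p88} ∋ x has {p88} ∩ (A ∖ {p88}) = ∅, so x is NOT a limit point.
  x = p89: opens ∋ x are {p89, p90}, {p88, p89, p90}; each meets A ∖ {p89}, so x IS a limit point.
  x = p90: open {p90} ∋ x has {p90} ∩ (A ∖ {p90}) = ∅, so x is NOT a limit point.
Collecting: A' = {p89}.


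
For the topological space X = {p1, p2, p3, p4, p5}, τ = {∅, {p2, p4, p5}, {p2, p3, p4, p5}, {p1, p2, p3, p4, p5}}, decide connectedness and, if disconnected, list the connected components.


(X, τ) is connected.

Find clopen sets (U ∈ τ with X ∖ U ∈ τ):
  U = ∅, X ∖ U = {p1, p2, p3, p4, p5} — both open, so U is clopen.
  U = {p1, p2, p3, p4, p5}, X ∖ U = ∅ — both open, so U is clopen.
Only trivial clopens (∅ and X) exist, so (X, τ) is connected.
Compute connected components by grouping points that agree on all clopens:
  component: {p1, p2, p3, p4, p5}


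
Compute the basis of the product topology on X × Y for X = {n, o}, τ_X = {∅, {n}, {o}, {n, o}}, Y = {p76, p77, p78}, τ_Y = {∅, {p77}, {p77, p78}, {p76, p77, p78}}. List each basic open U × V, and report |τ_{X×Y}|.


Basis B = {∅ × ∅, {n} × {p77}, {o} × {p77}, {n} × {p77, p78}, {n, o} × {p77}, {o} × {p77, p78}, {n} × {p76, p77, p78}, {o} × {p76, p77, p78}, {n, o} × {p77, p78}, {n, o} × {p76, p77, p78}}; |τ_{X×Y}| = 16.

Enumerate products U × V with U ∈ τ_X, V ∈ τ_Y (deduplicated):
  ∅ × ∅ = {} (∅)
  {n} × {p77} = {(n,p77)}
  {o} × {p77} = {(o,p77)}
  {n} × {p77, p78} = {(n,p77), (n,p78)}
  {n, o} × {p77} = {(n,p77), (o,p77)}
  {o} × {p77, p78} = {(o,p77), (o,p78)}
  {n} × {p76, p77, p78} = {(n,p76), (n,p77), (n,p78)}
  {o} × {p76, p77, p78} = {(o,p76), (o,p77), (o,p78)}
  {n, o} × {p77, p78} = {(n,p77), (n,p78), (o,p77), (o,p78)}
  {n, o} × {p76, p77, p78} = {(n,p76), (n,p77), (n,p78), (o,p76), (o,p77), (o,p78)}
These 10 distinct sets form the basis B.
Close under arbitrary unions to get τ_{X×Y}; counting gives |τ_{X×Y}| = 16.


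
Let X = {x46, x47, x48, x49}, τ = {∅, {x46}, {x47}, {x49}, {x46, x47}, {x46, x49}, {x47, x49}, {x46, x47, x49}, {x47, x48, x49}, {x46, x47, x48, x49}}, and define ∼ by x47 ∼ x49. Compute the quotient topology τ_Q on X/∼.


X/∼ = {[x46], [x47=x49], [x48]}; |τ_Q| = 6.

Equivalence classes: [x46], [x47=x49], [x48].
Quotient map π: X → X/∼ sends x46 ↦ [x46], x47 ↦ [x47=x49], x48 ↦ [x48], x49 ↦ [x47=x49].
For each subset V ⊆ X/∼, compute π^{-1}(V) ⊆ X and check whether π^{-1}(V) ∈ τ. V is open in τ_Q iff π^{-1}(V) ∈ τ.
  V = {}: π^{-1}(V) = ∅ ∈ τ ✓.
  V = {[x46]}: π^{-1}(V) = {x46} ∈ τ ✓.
  V = {[x47=x49]}: π^{-1}(V) = {x47, x49} ∈ τ ✓.
  V = {[x46], [x47=x49]}: π^{-1}(V) = {x46, x47, x49} ∈ τ ✓.
  V = {[x48]}: π^{-1}(V) = {x48} ∉ τ ✗.
  V = {[x46], [x48]}: π^{-1}(V) = {x46, x48} ∉ τ ✗.
  V = {[x47=x49], [x48]}: π^{-1}(V) = {x47, x48, x49} ∈ τ ✓.
  V = {[x46], [x47=x49], [x48]}: π^{-1}(V) = {x46, x47, x48, x49} ∈ τ ✓.
Open sets in the quotient: τ_Q = {{}, {[x46]}, {[x47=x49]}, {[x46], [x47=x49]}, {[x47=x49], [x48]}, {[x46], [x47=x49], [x48]}} (6 elements).


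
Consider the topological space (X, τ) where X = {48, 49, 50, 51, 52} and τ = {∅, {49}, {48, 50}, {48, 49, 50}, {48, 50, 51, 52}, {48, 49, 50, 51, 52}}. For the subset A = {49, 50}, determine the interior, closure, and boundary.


int(A) = {49}, cl(A) = {48, 49, 50, 51, 52}, ∂A = {48, 50, 51, 52}.

Closed sets in (X, τ) are complements of opens:
  closed(X, τ) = {∅, {49}, {51, 52}, {49, 51, 52}, {48, 50, 51, 52}, {48, 49, 50, 51, 52}}.
int(A) = ⋃ {U ∈ τ : U ⊆ A}. Opens contained in A: ∅, {49}.
Taking the union of these: int(A) = {49}.
cl(A) = ⋂ {C closed : A ⊆ C}. Closed sets containing A: {48, 49, 50, 51, 52}.
Intersecting these: cl(A) = {48, 49, 50, 51, 52}.
∂A = cl(A) ∖ int(A) = {48, 49, 50, 51, 52} ∖ {49} = {48, 50, 51, 52}.


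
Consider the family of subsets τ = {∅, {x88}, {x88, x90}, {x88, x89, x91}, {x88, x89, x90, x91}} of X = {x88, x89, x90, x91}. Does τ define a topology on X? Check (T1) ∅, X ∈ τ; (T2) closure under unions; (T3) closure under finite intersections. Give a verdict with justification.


τ IS a topology on X.

Axiom (T1): ∅ ∈ τ? Yes; X ∈ τ? Yes.
Axiom (T2/T3): check pairwise unions and intersections of members of τ.
All pairwise intersections and unions checked — each lies in τ. Therefore τ satisfies (T1), (T2), (T3): it IS a topology on X.


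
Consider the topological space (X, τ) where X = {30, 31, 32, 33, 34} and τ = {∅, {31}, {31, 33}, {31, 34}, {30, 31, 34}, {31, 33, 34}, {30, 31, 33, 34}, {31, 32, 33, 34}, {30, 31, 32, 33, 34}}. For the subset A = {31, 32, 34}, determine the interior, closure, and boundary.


int(A) = {31, 34}, cl(A) = {30, 31, 32, 33, 34}, ∂A = {30, 32, 33}.

Closed sets in (X, τ) are complements of opens:
  closed(X, τ) = {∅, {30}, {32}, {30, 32}, {32, 33}, {30, 32, 33}, {30, 32, 34}, {30, 32, 33, 34}, {30, 31, 32, 33, 34}}.
int(A) = ⋃ {U ∈ τ : U ⊆ A}. Opens contained in A: ∅, {31}, {31, 34}.
Taking the union of these: int(A) = {31, 34}.
cl(A) = ⋂ {C closed : A ⊆ C}. Closed sets containing A: {30, 31, 32, 33, 34}.
Intersecting these: cl(A) = {30, 31, 32, 33, 34}.
∂A = cl(A) ∖ int(A) = {30, 31, 32, 33, 34} ∖ {31, 34} = {30, 32, 33}.


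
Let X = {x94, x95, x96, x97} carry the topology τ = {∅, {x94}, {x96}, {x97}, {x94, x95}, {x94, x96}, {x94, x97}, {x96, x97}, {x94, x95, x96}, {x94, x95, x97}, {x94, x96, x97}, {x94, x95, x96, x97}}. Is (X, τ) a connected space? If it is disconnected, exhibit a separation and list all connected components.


(X, τ) is disconnected; components = [{x96}, {x97}, {x94, x95}].

Find clopen sets (U ∈ τ with X ∖ U ∈ τ):
  U = ∅, X ∖ U = {x94, x95, x96, x97} — both open, so U is clopen.
  U = {x96}, X ∖ U = {x94, x95, x97} — both open, so U is clopen.
  U = {x97}, X ∖ U = {x94, x95, x96} — both open, so U is clopen.
  U = {x94, x95}, X ∖ U = {x96, x97} — both open, so U is clopen.
  U = {x96, x97}, X ∖ U = {x94, x95} — both open, so U is clopen.
  U = {x94, x95, x96}, X ∖ U = {x97} — both open, so U is clopen.
  U = {x94, x95, x97}, X ∖ U = {x96} — both open, so U is clopen.
  U = {x94, x95, x96, x97}, X ∖ U = ∅ — both open, so U is clopen.
Nontrivial clopen(s) exist: e.g. {x96}. So (X, τ) is disconnected.
Compute connected components by grouping points that agree on all clopens:
  component: {x96}
  component: {x97}
  component: {x94, x95}


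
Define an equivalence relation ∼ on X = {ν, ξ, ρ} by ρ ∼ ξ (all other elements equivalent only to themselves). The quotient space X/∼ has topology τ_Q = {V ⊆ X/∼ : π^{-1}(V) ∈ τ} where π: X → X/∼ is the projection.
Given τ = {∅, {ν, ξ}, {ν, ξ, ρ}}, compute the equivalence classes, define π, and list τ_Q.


X/∼ = {[ν], [ξ=ρ]}; |τ_Q| = 2.

Equivalence classes: [ν], [ξ=ρ].
Quotient map π: X → X/∼ sends ν ↦ [ν], ξ ↦ [ξ=ρ], ρ ↦ [ξ=ρ].
For each subset V ⊆ X/∼, compute π^{-1}(V) ⊆ X and check whether π^{-1}(V) ∈ τ. V is open in τ_Q iff π^{-1}(V) ∈ τ.
  V = {}: π^{-1}(V) = ∅ ∈ τ ✓.
  V = {[ν]}: π^{-1}(V) = {ν} ∉ τ ✗.
  V = {[ξ=ρ]}: π^{-1}(V) = {ξ, ρ} ∉ τ ✗.
  V = {[ν], [ξ=ρ]}: π^{-1}(V) = {ν, ξ, ρ} ∈ τ ✓.
Open sets in the quotient: τ_Q = {{}, {[ν], [ξ=ρ]}} (2 elements).


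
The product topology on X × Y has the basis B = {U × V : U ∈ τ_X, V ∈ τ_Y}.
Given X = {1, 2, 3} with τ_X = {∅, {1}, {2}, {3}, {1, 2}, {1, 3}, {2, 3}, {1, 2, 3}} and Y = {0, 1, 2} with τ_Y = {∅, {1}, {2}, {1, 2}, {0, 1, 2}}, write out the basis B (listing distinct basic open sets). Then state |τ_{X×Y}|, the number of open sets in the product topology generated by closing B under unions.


Basis B = {∅ × ∅, {1} × {1}, {1} × {2}, {2} × {1}, {2} × {2}, {3} × {1}, {3} × {2}, {1} × {1, 2}, {1, 2} × {1}, {1, 3} × {1}, {1, 2} × {2}, {1, 3} × {2}, {2} × {1, 2}, {2, 3} × {1}, {2, 3} × {2}, {3} × {1, 2}, {1} × {0, 1, 2}, {1, 2, 3} × {1}, {1, 2, 3} × {2}, {2} × {0, 1, 2}, {3} × {0, 1, 2}, {1, 2} × {1, 2}, {1, 3} × {1, 2}, {2, 3} × {1, 2}, {1, 2} × {0, 1, 2}, {1, 3} × {0, 1, 2}, {1, 2, 3} × {1, 2}, {2, 3} × {0, 1, 2}, {1, 2, 3} × {0, 1, 2}}; |τ_{X×Y}| = 125.

Enumerate products U × V with U ∈ τ_X, V ∈ τ_Y (deduplicated):
  ∅ × ∅ = {} (∅)
  {1} × {1} = {(1,1)}
  {1} × {2} = {(1,2)}
  {2} × {1} = {(2,1)}
  {2} × {2} = {(2,2)}
  {3} × {1} = {(3,1)}
  {3} × {2} = {(3,2)}
  {1} × {1, 2} = {(1,1), (1,2)}
  {1, 2} × {1} = {(1,1), (2,1)}
  {1, 3} × {1} = {(1,1), (3,1)}
  {1, 2} × {2} = {(1,2), (2,2)}
  {1, 3} × {2} = {(1,2), (3,2)}
  {2} × {1, 2} = {(2,1), (2,2)}
  {2, 3} × {1} = {(2,1), (3,1)}
  {2, 3} × {2} = {(2,2), (3,2)}
  {3} × {1, 2} = {(3,1), (3,2)}
  {1} × {0, 1, 2} = {(1,0), (1,1), (1,2)}
  {1, 2, 3} × {1} = {(1,1), (2,1), (3,1)}
  {1, 2, 3} × {2} = {(1,2), (2,2), (3,2)}
  {2} × {0, 1, 2} = {(2,0), (2,1), (2,2)}
  {3} × {0, 1, 2} = {(3,0), (3,1), (3,2)}
  {1, 2} × {1, 2} = {(1,1), (1,2), (2,1), (2,2)}
  {1, 3} × {1, 2} = {(1,1), (1,2), (3,1), (3,2)}
  {2, 3} × {1, 2} = {(2,1), (2,2), (3,1), (3,2)}
  {1, 2} × {0, 1, 2} = {(1,0), (1,1), (1,2), (2,0), (2,1), (2,2)}
  {1, 3} × {0, 1, 2} = {(1,0), (1,1), (1,2), (3,0), (3,1), (3,2)}
  {1, 2, 3} × {1, 2} = {(1,1), (1,2), (2,1), (2,2), (3,1), (3,2)}
  {2, 3} × {0, 1, 2} = {(2,0), (2,1), (2,2), (3,0), (3,1), (3,2)}
  {1, 2, 3} × {0, 1, 2} = {(1,0), (1,1), (1,2), (2,0), (2,1), (2,2), (3,0), (3,1), (3,2)}
These 29 distinct sets form the basis B.
Close under arbitrary unions to get τ_{X×Y}; counting gives |τ_{X×Y}| = 125.


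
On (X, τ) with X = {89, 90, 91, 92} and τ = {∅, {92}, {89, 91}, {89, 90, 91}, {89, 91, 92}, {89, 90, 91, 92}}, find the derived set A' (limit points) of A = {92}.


A' = ∅

For each x ∈ X, list the open sets U ∈ τ with x ∈ U, then check whether U ∩ (A ∖ {x}) ≠ ∅ for every such U.
  x = 89: open {89, 91} ∋ x has {89, 91} ∩ (A ∖ {89}) = ∅, so x is NOT a limit point.
  x = 90: open {89, 90, 91} ∋ x has {89, 90, 91} ∩ (A ∖ {90}) = ∅, so x is NOT a limit point.
  x = 91: open {89, 91} ∋ x has {89, 91} ∩ (A ∖ {91}) = ∅, so x is NOT a limit point.
  x = 92: open {92} ∋ x has {92} ∩ (A ∖ {92}) = ∅, so x is NOT a limit point.
Collecting: A' = ∅.


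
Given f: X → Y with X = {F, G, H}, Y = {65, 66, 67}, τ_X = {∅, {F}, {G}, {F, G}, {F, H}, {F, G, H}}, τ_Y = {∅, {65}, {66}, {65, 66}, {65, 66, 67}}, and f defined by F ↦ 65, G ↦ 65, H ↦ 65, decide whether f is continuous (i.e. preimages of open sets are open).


f IS continuous.

Compute f^{-1}(U) for each U ∈ τ_Y:
  U = ∅: f^{-1}(U) = ∅ ∈ τ_X ✓.
  U = {65}: f^{-1}(U) = {F, G, H} ∈ τ_X ✓.
  U = {66}: f^{-1}(U) = ∅ ∈ τ_X ✓.
  U = {65, 66}: f^{-1}(U) = {F, G, H} ∈ τ_X ✓.
  U = {65, 66, 67}: f^{-1}(U) = {F, G, H} ∈ τ_X ✓.
Every preimage lies in τ_X, so f IS continuous.


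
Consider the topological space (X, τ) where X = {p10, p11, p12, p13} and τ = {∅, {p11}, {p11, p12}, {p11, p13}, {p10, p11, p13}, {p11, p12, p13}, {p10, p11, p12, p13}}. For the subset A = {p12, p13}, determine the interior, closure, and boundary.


int(A) = ∅, cl(A) = {p10, p12, p13}, ∂A = {p10, p12, p13}.

Closed sets in (X, τ) are complements of opens:
  closed(X, τ) = {∅, {p10}, {p12}, {p10, p12}, {p10, p13}, {p10, p12, p13}, {p10, p11, p12, p13}}.
int(A) = ⋃ {U ∈ τ : U ⊆ A}. Opens contained in A: ∅.
Taking the union of these: int(A) = ∅.
cl(A) = ⋂ {C closed : A ⊆ C}. Closed sets containing A: {p10, p12, p13}, {p10, p11, p12, p13}.
Intersecting these: cl(A) = {p10, p12, p13}.
∂A = cl(A) ∖ int(A) = {p10, p12, p13} ∖ ∅ = {p10, p12, p13}.


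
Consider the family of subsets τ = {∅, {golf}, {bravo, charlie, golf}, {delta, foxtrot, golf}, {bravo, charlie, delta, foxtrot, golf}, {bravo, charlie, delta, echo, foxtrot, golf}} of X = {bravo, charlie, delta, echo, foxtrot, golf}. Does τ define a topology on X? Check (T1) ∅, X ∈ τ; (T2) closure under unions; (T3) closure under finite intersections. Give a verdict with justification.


τ IS a topology on X.

Axiom (T1): ∅ ∈ τ? Yes; X ∈ τ? Yes.
Axiom (T2/T3): check pairwise unions and intersections of members of τ.
All pairwise intersections and unions checked — each lies in τ. Therefore τ satisfies (T1), (T2), (T3): it IS a topology on X.


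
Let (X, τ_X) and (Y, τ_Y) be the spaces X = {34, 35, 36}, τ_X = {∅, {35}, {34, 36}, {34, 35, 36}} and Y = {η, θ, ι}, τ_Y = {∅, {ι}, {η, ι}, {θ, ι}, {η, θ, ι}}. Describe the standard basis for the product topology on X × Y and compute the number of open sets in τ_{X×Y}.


Basis B = {∅ × ∅, {35} × {ι}, {34, 36} × {ι}, {35} × {η, ι}, {35} × {θ, ι}, {34, 35, 36} × {ι}, {35} × {η, θ, ι}, {34, 36} × {η, ι}, {34, 36} × {θ, ι}, {34, 36} × {η, θ, ι}, {34, 35, 36} × {η, ι}, {34, 35, 36} × {θ, ι}, {34, 35, 36} × {η, θ, ι}}; |τ_{X×Y}| = 25.

Enumerate products U × V with U ∈ τ_X, V ∈ τ_Y (deduplicated):
  ∅ × ∅ = {} (∅)
  {35} × {ι} = {(35,ι)}
  {34, 36} × {ι} = {(34,ι), (36,ι)}
  {35} × {η, ι} = {(35,η), (35,ι)}
  {35} × {θ, ι} = {(35,θ), (35,ι)}
  {34, 35, 36} × {ι} = {(34,ι), (35,ι), (36,ι)}
  {35} × {η, θ, ι} = {(35,η), (35,θ), (35,ι)}
  {34, 36} × {η, ι} = {(34,η), (34,ι), (36,η), (36,ι)}
  {34, 36} × {θ, ι} = {(34,θ), (34,ι), (36,θ), (36,ι)}
  {34, 36} × {η, θ, ι} = {(34,η), (34,θ), (34,ι), (36,η), (36,θ), (36,ι)}
  {34, 35, 36} × {η, ι} = {(34,η), (34,ι), (35,η), (35,ι), (36,η), (36,ι)}
  {34, 35, 36} × {θ, ι} = {(34,θ), (34,ι), (35,θ), (35,ι), (36,θ), (36,ι)}
  {34, 35, 36} × {η, θ, ι} = {(34,η), (34,θ), (34,ι), (35,η), (35,θ), (35,ι), (36,η), (36,θ), (36,ι)}
These 13 distinct sets form the basis B.
Close under arbitrary unions to get τ_{X×Y}; counting gives |τ_{X×Y}| = 25.


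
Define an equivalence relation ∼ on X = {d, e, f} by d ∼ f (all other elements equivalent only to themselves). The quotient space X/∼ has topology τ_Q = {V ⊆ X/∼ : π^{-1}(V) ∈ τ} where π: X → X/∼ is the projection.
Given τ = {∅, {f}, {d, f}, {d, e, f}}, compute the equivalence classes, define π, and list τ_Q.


X/∼ = {[d=f], [e]}; |τ_Q| = 3.

Equivalence classes: [d=f], [e].
Quotient map π: X → X/∼ sends d ↦ [d=f], e ↦ [e], f ↦ [d=f].
For each subset V ⊆ X/∼, compute π^{-1}(V) ⊆ X and check whether π^{-1}(V) ∈ τ. V is open in τ_Q iff π^{-1}(V) ∈ τ.
  V = {}: π^{-1}(V) = ∅ ∈ τ ✓.
  V = {[d=f]}: π^{-1}(V) = {d, f} ∈ τ ✓.
  V = {[e]}: π^{-1}(V) = {e} ∉ τ ✗.
  V = {[d=f], [e]}: π^{-1}(V) = {d, e, f} ∈ τ ✓.
Open sets in the quotient: τ_Q = {{}, {[d=f]}, {[d=f], [e]}} (3 elements).


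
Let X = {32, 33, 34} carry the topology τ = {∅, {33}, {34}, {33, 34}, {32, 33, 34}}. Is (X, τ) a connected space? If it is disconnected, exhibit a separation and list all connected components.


(X, τ) is connected.

Find clopen sets (U ∈ τ with X ∖ U ∈ τ):
  U = ∅, X ∖ U = {32, 33, 34} — both open, so U is clopen.
  U = {32, 33, 34}, X ∖ U = ∅ — both open, so U is clopen.
Only trivial clopens (∅ and X) exist, so (X, τ) is connected.
Compute connected components by grouping points that agree on all clopens:
  component: {32, 33, 34}


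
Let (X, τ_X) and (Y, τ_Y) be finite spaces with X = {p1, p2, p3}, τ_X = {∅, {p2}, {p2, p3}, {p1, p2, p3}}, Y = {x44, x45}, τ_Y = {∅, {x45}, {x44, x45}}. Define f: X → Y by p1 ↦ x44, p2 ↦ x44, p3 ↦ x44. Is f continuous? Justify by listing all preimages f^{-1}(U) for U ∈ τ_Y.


f IS continuous.

Compute f^{-1}(U) for each U ∈ τ_Y:
  U = ∅: f^{-1}(U) = ∅ ∈ τ_X ✓.
  U = {x45}: f^{-1}(U) = ∅ ∈ τ_X ✓.
  U = {x44, x45}: f^{-1}(U) = {p1, p2, p3} ∈ τ_X ✓.
Every preimage lies in τ_X, so f IS continuous.


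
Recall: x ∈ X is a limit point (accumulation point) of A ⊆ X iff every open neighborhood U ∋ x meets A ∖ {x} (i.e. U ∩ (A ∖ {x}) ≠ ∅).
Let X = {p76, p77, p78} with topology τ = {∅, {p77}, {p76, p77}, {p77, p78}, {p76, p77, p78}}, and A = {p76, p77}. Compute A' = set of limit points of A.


A' = {p76, p78}

For each x ∈ X, list the open sets U ∈ τ with x ∈ U, then check whether U ∩ (A ∖ {x}) ≠ ∅ for every such U.
  x = p76: opens ∋ x are {p76, p77}, {p76, p77, p78}; each meets A ∖ {p76}, so x IS a limit point.
  x = p77: open {p77} ∋ x has {p77} ∩ (A ∖ {p77}) = ∅, so x is NOT a limit point.
  x = p78: opens ∋ x are {p77, p78}, {p76, p77, p78}; each meets A ∖ {p78}, so x IS a limit point.
Collecting: A' = {p76, p78}.


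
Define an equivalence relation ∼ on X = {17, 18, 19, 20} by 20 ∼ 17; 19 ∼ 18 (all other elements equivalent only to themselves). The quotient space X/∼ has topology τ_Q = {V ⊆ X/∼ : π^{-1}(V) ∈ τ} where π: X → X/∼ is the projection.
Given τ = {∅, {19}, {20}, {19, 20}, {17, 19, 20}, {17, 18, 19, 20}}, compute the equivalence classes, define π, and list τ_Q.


X/∼ = {[17=20], [18=19]}; |τ_Q| = 2.

Equivalence classes: [17=20], [18=19].
Quotient map π: X → X/∼ sends 17 ↦ [17=20], 18 ↦ [18=19], 19 ↦ [18=19], 20 ↦ [17=20].
For each subset V ⊆ X/∼, compute π^{-1}(V) ⊆ X and check whether π^{-1}(V) ∈ τ. V is open in τ_Q iff π^{-1}(V) ∈ τ.
  V = {}: π^{-1}(V) = ∅ ∈ τ ✓.
  V = {[17=20]}: π^{-1}(V) = {17, 20} ∉ τ ✗.
  V = {[18=19]}: π^{-1}(V) = {18, 19} ∉ τ ✗.
  V = {[17=20], [18=19]}: π^{-1}(V) = {17, 18, 19, 20} ∈ τ ✓.
Open sets in the quotient: τ_Q = {{}, {[17=20], [18=19]}} (2 elements).


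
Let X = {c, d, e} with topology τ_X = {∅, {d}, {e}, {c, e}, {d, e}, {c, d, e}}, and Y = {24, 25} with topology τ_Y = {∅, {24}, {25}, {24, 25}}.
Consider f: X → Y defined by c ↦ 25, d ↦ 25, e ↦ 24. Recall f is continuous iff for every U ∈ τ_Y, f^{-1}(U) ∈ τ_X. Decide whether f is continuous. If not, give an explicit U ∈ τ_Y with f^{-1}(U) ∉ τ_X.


f is NOT continuous.

Compute f^{-1}(U) for each U ∈ τ_Y:
  U = ∅: f^{-1}(U) = ∅ ∈ τ_X ✓.
  U = {24}: f^{-1}(U) = {e} ∈ τ_X ✓.
  U = {25}: f^{-1}(U) = {c, d} ∉ τ_X ✗.
  U = {24, 25}: f^{-1}(U) = {c, d, e} ∈ τ_X ✓.
Found U = {25} with f^{-1}(U) = {c, d} not in τ_X. Therefore f is NOT continuous.


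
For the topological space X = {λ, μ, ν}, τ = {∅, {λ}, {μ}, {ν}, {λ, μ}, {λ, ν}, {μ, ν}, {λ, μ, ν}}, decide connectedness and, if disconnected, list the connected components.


(X, τ) is disconnected; components = [{λ}, {μ}, {ν}].

Find clopen sets (U ∈ τ with X ∖ U ∈ τ):
  U = ∅, X ∖ U = {λ, μ, ν} — both open, so U is clopen.
  U = {λ}, X ∖ U = {μ, ν} — both open, so U is clopen.
  U = {μ}, X ∖ U = {λ, ν} — both open, so U is clopen.
  U = {ν}, X ∖ U = {λ, μ} — both open, so U is clopen.
  U = {λ, μ}, X ∖ U = {ν} — both open, so U is clopen.
  U = {λ, ν}, X ∖ U = {μ} — both open, so U is clopen.
  U = {μ, ν}, X ∖ U = {λ} — both open, so U is clopen.
  U = {λ, μ, ν}, X ∖ U = ∅ — both open, so U is clopen.
Nontrivial clopen(s) exist: e.g. {ν}. So (X, τ) is disconnected.
Compute connected components by grouping points that agree on all clopens:
  component: {λ}
  component: {μ}
  component: {ν}


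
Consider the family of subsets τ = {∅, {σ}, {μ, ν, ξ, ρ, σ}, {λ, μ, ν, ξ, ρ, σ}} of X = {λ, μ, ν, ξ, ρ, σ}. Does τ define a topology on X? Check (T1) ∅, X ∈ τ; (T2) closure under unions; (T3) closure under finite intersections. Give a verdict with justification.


τ IS a topology on X.

Axiom (T1): ∅ ∈ τ? Yes; X ∈ τ? Yes.
Axiom (T2/T3): check pairwise unions and intersections of members of τ.
All pairwise intersections and unions checked — each lies in τ. Therefore τ satisfies (T1), (T2), (T3): it IS a topology on X.


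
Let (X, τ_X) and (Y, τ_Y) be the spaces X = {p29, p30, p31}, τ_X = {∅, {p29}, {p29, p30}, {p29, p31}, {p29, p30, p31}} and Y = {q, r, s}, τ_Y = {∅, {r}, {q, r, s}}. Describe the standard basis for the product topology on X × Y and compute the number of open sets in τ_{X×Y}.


Basis B = {∅ × ∅, {p29} × {r}, {p29, p30} × {r}, {p29, p31} × {r}, {p29} × {q, r, s}, {p29, p30, p31} × {r}, {p29, p30} × {q, r, s}, {p29, p31} × {q, r, s}, {p29, p30, p31} × {q, r, s}}; |τ_{X×Y}| = 14.

Enumerate products U × V with U ∈ τ_X, V ∈ τ_Y (deduplicated):
  ∅ × ∅ = {} (∅)
  {p29} × {r} = {(p29,r)}
  {p29, p30} × {r} = {(p29,r), (p30,r)}
  {p29, p31} × {r} = {(p29,r), (p31,r)}
  {p29} × {q, r, s} = {(p29,q), (p29,r), (p29,s)}
  {p29, p30, p31} × {r} = {(p29,r), (p30,r), (p31,r)}
  {p29, p30} × {q, r, s} = {(p29,q), (p29,r), (p29,s), (p30,q), (p30,r), (p30,s)}
  {p29, p31} × {q, r, s} = {(p29,q), (p29,r), (p29,s), (p31,q), (p31,r), (p31,s)}
  {p29, p30, p31} × {q, r, s} = {(p29,q), (p29,r), (p29,s), (p30,q), (p30,r), (p30,s), (p31,q), (p31,r), (p31,s)}
These 9 distinct sets form the basis B.
Close under arbitrary unions to get τ_{X×Y}; counting gives |τ_{X×Y}| = 14.


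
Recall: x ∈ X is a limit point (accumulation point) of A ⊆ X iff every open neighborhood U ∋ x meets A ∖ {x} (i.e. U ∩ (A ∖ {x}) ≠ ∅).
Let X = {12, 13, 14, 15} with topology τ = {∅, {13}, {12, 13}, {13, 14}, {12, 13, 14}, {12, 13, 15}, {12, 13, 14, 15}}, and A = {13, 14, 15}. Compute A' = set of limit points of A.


A' = {12, 14, 15}

For each x ∈ X, list the open sets U ∈ τ with x ∈ U, then check whether U ∩ (A ∖ {x}) ≠ ∅ for every such U.
  x = 12: opens ∋ x are {12, 13}, {12, 13, 14}, {12, 13, 15}, {12, 13, 14, 15}; each meets A ∖ {12}, so x IS a limit point.
  x = 13: open {13} ∋ x has {13} ∩ (A ∖ {13}) = ∅, so x is NOT a limit point.
  x = 14: opens ∋ x are {13, 14}, {12, 13, 14}, {12, 13, 14, 15}; each meets A ∖ {14}, so x IS a limit point.
  x = 15: opens ∋ x are {12, 13, 15}, {12, 13, 14, 15}; each meets A ∖ {15}, so x IS a limit point.
Collecting: A' = {12, 14, 15}.


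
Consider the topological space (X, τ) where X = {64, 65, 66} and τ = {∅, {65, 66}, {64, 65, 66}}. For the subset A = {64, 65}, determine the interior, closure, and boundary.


int(A) = ∅, cl(A) = {64, 65, 66}, ∂A = {64, 65, 66}.

Closed sets in (X, τ) are complements of opens:
  closed(X, τ) = {∅, {64}, {64, 65, 66}}.
int(A) = ⋃ {U ∈ τ : U ⊆ A}. Opens contained in A: ∅.
Taking the union of these: int(A) = ∅.
cl(A) = ⋂ {C closed : A ⊆ C}. Closed sets containing A: {64, 65, 66}.
Intersecting these: cl(A) = {64, 65, 66}.
∂A = cl(A) ∖ int(A) = {64, 65, 66} ∖ ∅ = {64, 65, 66}.


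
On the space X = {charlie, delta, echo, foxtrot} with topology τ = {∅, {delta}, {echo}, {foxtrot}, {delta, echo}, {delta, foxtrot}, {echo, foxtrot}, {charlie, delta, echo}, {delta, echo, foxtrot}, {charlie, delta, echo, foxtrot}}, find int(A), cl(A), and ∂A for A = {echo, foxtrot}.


int(A) = {echo, foxtrot}, cl(A) = {charlie, echo, foxtrot}, ∂A = {charlie}.

Closed sets in (X, τ) are complements of opens:
  closed(X, τ) = {∅, {charlie}, {foxtrot}, {charlie, delta}, {charlie, echo}, {charlie, foxtrot}, {charlie, delta, echo}, {charlie, delta, foxtrot}, {charlie, echo, foxtrot}, {charlie, delta, echo, foxtrot}}.
int(A) = ⋃ {U ∈ τ : U ⊆ A}. Opens contained in A: ∅, {echo}, {foxtrot}, {echo, foxtrot}.
Taking the union of these: int(A) = {echo, foxtrot}.
cl(A) = ⋂ {C closed : A ⊆ C}. Closed sets containing A: {charlie, echo, foxtrot}, {charlie, delta, echo, foxtrot}.
Intersecting these: cl(A) = {charlie, echo, foxtrot}.
∂A = cl(A) ∖ int(A) = {charlie, echo, foxtrot} ∖ {echo, foxtrot} = {charlie}.


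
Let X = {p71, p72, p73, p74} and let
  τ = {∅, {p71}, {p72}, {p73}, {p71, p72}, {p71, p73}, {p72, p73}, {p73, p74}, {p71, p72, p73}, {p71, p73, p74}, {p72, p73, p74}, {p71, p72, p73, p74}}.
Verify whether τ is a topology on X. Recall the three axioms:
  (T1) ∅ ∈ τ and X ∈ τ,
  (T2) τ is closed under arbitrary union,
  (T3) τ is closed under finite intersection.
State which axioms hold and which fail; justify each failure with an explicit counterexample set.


τ IS a topology on X.

Axiom (T1): ∅ ∈ τ? Yes; X ∈ τ? Yes.
Axiom (T2/T3): check pairwise unions and intersections of members of τ.
All pairwise intersections and unions checked — each lies in τ. Therefore τ satisfies (T1), (T2), (T3): it IS a topology on X.


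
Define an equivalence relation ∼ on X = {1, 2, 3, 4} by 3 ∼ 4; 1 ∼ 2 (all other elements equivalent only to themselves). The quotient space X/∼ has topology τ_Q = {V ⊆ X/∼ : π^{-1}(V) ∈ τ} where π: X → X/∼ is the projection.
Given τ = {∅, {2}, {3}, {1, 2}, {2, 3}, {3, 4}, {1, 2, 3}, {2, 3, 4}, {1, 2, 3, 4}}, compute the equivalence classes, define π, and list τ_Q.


X/∼ = {[1=2], [3=4]}; |τ_Q| = 4.

Equivalence classes: [1=2], [3=4].
Quotient map π: X → X/∼ sends 1 ↦ [1=2], 2 ↦ [1=2], 3 ↦ [3=4], 4 ↦ [3=4].
For each subset V ⊆ X/∼, compute π^{-1}(V) ⊆ X and check whether π^{-1}(V) ∈ τ. V is open in τ_Q iff π^{-1}(V) ∈ τ.
  V = {}: π^{-1}(V) = ∅ ∈ τ ✓.
  V = {[1=2]}: π^{-1}(V) = {1, 2} ∈ τ ✓.
  V = {[3=4]}: π^{-1}(V) = {3, 4} ∈ τ ✓.
  V = {[1=2], [3=4]}: π^{-1}(V) = {1, 2, 3, 4} ∈ τ ✓.
Open sets in the quotient: τ_Q = {{}, {[1=2]}, {[3=4]}, {[1=2], [3=4]}} (4 elements).


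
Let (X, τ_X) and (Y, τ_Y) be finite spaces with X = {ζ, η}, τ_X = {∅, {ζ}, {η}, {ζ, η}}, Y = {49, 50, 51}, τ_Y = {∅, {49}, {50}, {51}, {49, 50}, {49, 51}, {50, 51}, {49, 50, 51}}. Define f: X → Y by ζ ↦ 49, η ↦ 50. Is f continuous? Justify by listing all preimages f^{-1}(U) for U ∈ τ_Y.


f IS continuous.

Compute f^{-1}(U) for each U ∈ τ_Y:
  U = ∅: f^{-1}(U) = ∅ ∈ τ_X ✓.
  U = {49}: f^{-1}(U) = {ζ} ∈ τ_X ✓.
  U = {50}: f^{-1}(U) = {η} ∈ τ_X ✓.
  U = {51}: f^{-1}(U) = ∅ ∈ τ_X ✓.
  U = {49, 50}: f^{-1}(U) = {ζ, η} ∈ τ_X ✓.
  U = {49, 51}: f^{-1}(U) = {ζ} ∈ τ_X ✓.
  U = {50, 51}: f^{-1}(U) = {η} ∈ τ_X ✓.
  U = {49, 50, 51}: f^{-1}(U) = {ζ, η} ∈ τ_X ✓.
Every preimage lies in τ_X, so f IS continuous.


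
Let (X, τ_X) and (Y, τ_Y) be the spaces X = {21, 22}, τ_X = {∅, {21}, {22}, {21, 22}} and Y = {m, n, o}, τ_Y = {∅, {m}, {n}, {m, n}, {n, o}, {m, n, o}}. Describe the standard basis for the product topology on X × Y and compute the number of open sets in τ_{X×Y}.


Basis B = {∅ × ∅, {21} × {m}, {21} × {n}, {22} × {m}, {22} × {n}, {21} × {m, n}, {21, 22} × {m}, {21} × {n, o}, {21, 22} × {n}, {22} × {m, n}, {22} × {n, o}, {21} × {m, n, o}, {22} × {m, n, o}, {21, 22} × {m, n}, {21, 22} × {n, o}, {21, 22} × {m, n, o}}; |τ_{X×Y}| = 36.

Enumerate products U × V with U ∈ τ_X, V ∈ τ_Y (deduplicated):
  ∅ × ∅ = {} (∅)
  {21} × {m} = {(21,m)}
  {21} × {n} = {(21,n)}
  {22} × {m} = {(22,m)}
  {22} × {n} = {(22,n)}
  {21} × {m, n} = {(21,m), (21,n)}
  {21, 22} × {m} = {(21,m), (22,m)}
  {21} × {n, o} = {(21,n), (21,o)}
  {21, 22} × {n} = {(21,n), (22,n)}
  {22} × {m, n} = {(22,m), (22,n)}
  {22} × {n, o} = {(22,n), (22,o)}
  {21} × {m, n, o} = {(21,m), (21,n), (21,o)}
  {22} × {m, n, o} = {(22,m), (22,n), (22,o)}
  {21, 22} × {m, n} = {(21,m), (21,n), (22,m), (22,n)}
  {21, 22} × {n, o} = {(21,n), (21,o), (22,n), (22,o)}
  {21, 22} × {m, n, o} = {(21,m), (21,n), (21,o), (22,m), (22,n), (22,o)}
These 16 distinct sets form the basis B.
Close under arbitrary unions to get τ_{X×Y}; counting gives |τ_{X×Y}| = 36.


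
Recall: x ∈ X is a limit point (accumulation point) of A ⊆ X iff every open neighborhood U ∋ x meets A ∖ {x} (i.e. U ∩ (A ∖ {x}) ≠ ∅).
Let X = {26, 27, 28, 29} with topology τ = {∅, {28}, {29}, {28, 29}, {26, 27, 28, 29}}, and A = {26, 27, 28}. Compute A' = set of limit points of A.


A' = {26, 27}

For each x ∈ X, list the open sets U ∈ τ with x ∈ U, then check whether U ∩ (A ∖ {x}) ≠ ∅ for every such U.
  x = 26: opens ∋ x are {26, 27, 28, 29}; each meets A ∖ {26}, so x IS a limit point.
  x = 27: opens ∋ x are {26, 27, 28, 29}; each meets A ∖ {27}, so x IS a limit point.
  x = 28: open {28} ∋ x has {28} ∩ (A ∖ {28}) = ∅, so x is NOT a limit point.
  x = 29: open {29} ∋ x has {29} ∩ (A ∖ {29}) = ∅, so x is NOT a limit point.
Collecting: A' = {26, 27}.


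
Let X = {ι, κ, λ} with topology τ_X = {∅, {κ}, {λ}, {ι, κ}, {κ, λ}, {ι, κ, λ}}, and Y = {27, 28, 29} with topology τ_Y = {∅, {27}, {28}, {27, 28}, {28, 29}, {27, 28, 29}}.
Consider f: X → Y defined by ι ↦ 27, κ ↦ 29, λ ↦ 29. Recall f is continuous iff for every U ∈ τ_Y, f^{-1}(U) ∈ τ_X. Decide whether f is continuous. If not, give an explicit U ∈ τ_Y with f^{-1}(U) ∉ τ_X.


f is NOT continuous.

Compute f^{-1}(U) for each U ∈ τ_Y:
  U = ∅: f^{-1}(U) = ∅ ∈ τ_X ✓.
  U = {27}: f^{-1}(U) = {ι} ∉ τ_X ✗.
  U = {28}: f^{-1}(U) = ∅ ∈ τ_X ✓.
  U = {27, 28}: f^{-1}(U) = {ι} ∉ τ_X ✗.
  U = {28, 29}: f^{-1}(U) = {κ, λ} ∈ τ_X ✓.
  U = {27, 28, 29}: f^{-1}(U) = {ι, κ, λ} ∈ τ_X ✓.
Found U = {27} with f^{-1}(U) = {ι} not in τ_X. Therefore f is NOT continuous.


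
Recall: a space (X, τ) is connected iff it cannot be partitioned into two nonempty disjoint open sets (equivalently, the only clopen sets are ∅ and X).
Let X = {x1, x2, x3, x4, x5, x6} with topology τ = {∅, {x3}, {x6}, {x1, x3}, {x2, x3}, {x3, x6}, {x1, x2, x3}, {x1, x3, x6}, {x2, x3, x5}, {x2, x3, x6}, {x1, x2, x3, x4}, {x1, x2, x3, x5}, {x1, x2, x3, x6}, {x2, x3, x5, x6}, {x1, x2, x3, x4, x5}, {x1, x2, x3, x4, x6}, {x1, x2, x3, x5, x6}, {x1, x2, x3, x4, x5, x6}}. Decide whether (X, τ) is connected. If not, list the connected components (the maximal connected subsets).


(X, τ) is disconnected; components = [{x6}, {x1, x2, x3, x4, x5}].

Find clopen sets (U ∈ τ with X ∖ U ∈ τ):
  U = ∅, X ∖ U = {x1, x2, x3, x4, x5, x6} — both open, so U is clopen.
  U = {x6}, X ∖ U = {x1, x2, x3, x4, x5} — both open, so U is clopen.
  U = {x1, x2, x3, x4, x5}, X ∖ U = {x6} — both open, so U is clopen.
  U = {x1, x2, x3, x4, x5, x6}, X ∖ U = ∅ — both open, so U is clopen.
Nontrivial clopen(s) exist: e.g. {x6}. So (X, τ) is disconnected.
Compute connected components by grouping points that agree on all clopens:
  component: {x6}
  component: {x1, x2, x3, x4, x5}


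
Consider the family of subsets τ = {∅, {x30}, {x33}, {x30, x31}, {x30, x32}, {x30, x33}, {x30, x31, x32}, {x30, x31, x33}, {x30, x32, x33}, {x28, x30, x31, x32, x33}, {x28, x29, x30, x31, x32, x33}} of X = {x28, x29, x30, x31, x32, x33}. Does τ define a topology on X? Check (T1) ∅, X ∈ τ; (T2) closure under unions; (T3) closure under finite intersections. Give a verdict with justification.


τ is NOT a topology on X.

Axiom (T1): ∅ ∈ τ? Yes; X ∈ τ? Yes.
Axiom (T2/T3): check pairwise unions and intersections of members of τ.
Counterexample for (T2): {x33} ∪ {x30, x31, x32} = {x30, x31, x32, x33} ∉ τ. Therefore τ is NOT a topology.


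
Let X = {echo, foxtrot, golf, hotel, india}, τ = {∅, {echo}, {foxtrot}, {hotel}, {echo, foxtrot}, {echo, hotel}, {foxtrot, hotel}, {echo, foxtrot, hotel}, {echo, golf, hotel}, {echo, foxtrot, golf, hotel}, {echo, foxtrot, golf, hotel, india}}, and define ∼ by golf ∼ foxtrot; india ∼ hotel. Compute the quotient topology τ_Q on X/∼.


X/∼ = {[echo], [foxtrot=golf], [hotel=india]}; |τ_Q| = 3.

Equivalence classes: [echo], [foxtrot=golf], [hotel=india].
Quotient map π: X → X/∼ sends echo ↦ [echo], foxtrot ↦ [foxtrot=golf], golf ↦ [foxtrot=golf], hotel ↦ [hotel=india], india ↦ [hotel=india].
For each subset V ⊆ X/∼, compute π^{-1}(V) ⊆ X and check whether π^{-1}(V) ∈ τ. V is open in τ_Q iff π^{-1}(V) ∈ τ.
  V = {}: π^{-1}(V) = ∅ ∈ τ ✓.
  V = {[echo]}: π^{-1}(V) = {echo} ∈ τ ✓.
  V = {[foxtrot=golf]}: π^{-1}(V) = {foxtrot, golf} ∉ τ ✗.
  V = {[echo], [foxtrot=golf]}: π^{-1}(V) = {echo, foxtrot, golf} ∉ τ ✗.
  V = {[hotel=india]}: π^{-1}(V) = {hotel, india} ∉ τ ✗.
  V = {[echo], [hotel=india]}: π^{-1}(V) = {echo, hotel, india} ∉ τ ✗.
  V = {[foxtrot=golf], [hotel=india]}: π^{-1}(V) = {foxtrot, golf, hotel, india} ∉ τ ✗.
  V = {[echo], [foxtrot=golf], [hotel=india]}: π^{-1}(V) = {echo, foxtrot, golf, hotel, india} ∈ τ ✓.
Open sets in the quotient: τ_Q = {{}, {[echo]}, {[echo], [foxtrot=golf], [hotel=india]}} (3 elements).


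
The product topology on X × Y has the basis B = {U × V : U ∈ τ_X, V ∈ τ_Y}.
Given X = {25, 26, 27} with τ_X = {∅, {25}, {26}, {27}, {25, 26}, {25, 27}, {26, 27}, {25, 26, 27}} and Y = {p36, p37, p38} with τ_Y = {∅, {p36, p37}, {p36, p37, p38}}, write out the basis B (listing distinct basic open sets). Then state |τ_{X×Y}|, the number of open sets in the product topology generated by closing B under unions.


Basis B = {∅ × ∅, {25} × {p36, p37}, {26} × {p36, p37}, {27} × {p36, p37}, {25} × {p36, p37, p38}, {26} × {p36, p37, p38}, {27} × {p36, p37, p38}, {25, 26} × {p36, p37}, {25, 27} × {p36, p37}, {26, 27} × {p36, p37}, {25, 26} × {p36, p37, p38}, {25, 27} × {p36, p37, p38}, {25, 26, 27} × {p36, p37}, {26, 27} × {p36, p37, p38}, {25, 26, 27} × {p36, p37, p38}}; |τ_{X×Y}| = 27.

Enumerate products U × V with U ∈ τ_X, V ∈ τ_Y (deduplicated):
  ∅ × ∅ = {} (∅)
  {25} × {p36, p37} = {(25,p36), (25,p37)}
  {26} × {p36, p37} = {(26,p36), (26,p37)}
  {27} × {p36, p37} = {(27,p36), (27,p37)}
  {25} × {p36, p37, p38} = {(25,p36), (25,p37), (25,p38)}
  {26} × {p36, p37, p38} = {(26,p36), (26,p37), (26,p38)}
  {27} × {p36, p37, p38} = {(27,p36), (27,p37), (27,p38)}
  {25, 26} × {p36, p37} = {(25,p36), (25,p37), (26,p36), (26,p37)}
  {25, 27} × {p36, p37} = {(25,p36), (25,p37), (27,p36), (27,p37)}
  {26, 27} × {p36, p37} = {(26,p36), (26,p37), (27,p36), (27,p37)}
  {25, 26} × {p36, p37, p38} = {(25,p36), (25,p37), (25,p38), (26,p36), (26,p37), (26,p38)}
  {25, 27} × {p36, p37, p38} = {(25,p36), (25,p37), (25,p38), (27,p36), (27,p37), (27,p38)}
  {25, 26, 27} × {p36, p37} = {(25,p36), (25,p37), (26,p36), (26,p37), (27,p36), (27,p37)}
  {26, 27} × {p36, p37, p38} = {(26,p36), (26,p37), (26,p38), (27,p36), (27,p37), (27,p38)}
  {25, 26, 27} × {p36, p37, p38} = {(25,p36), (25,p37), (25,p38), (26,p36), (26,p37), (26,p38), (27,p36), (27,p37), (27,p38)}
These 15 distinct sets form the basis B.
Close under arbitrary unions to get τ_{X×Y}; counting gives |τ_{X×Y}| = 27.


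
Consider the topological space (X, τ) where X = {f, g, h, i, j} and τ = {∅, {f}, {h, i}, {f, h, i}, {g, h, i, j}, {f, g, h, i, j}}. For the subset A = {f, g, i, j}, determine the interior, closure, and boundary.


int(A) = {f}, cl(A) = {f, g, h, i, j}, ∂A = {g, h, i, j}.

Closed sets in (X, τ) are complements of opens:
  closed(X, τ) = {∅, {f}, {g, j}, {f, g, j}, {g, h, i, j}, {f, g, h, i, j}}.
int(A) = ⋃ {U ∈ τ : U ⊆ A}. Opens contained in A: ∅, {f}.
Taking the union of these: int(A) = {f}.
cl(A) = ⋂ {C closed : A ⊆ C}. Closed sets containing A: {f, g, h, i, j}.
Intersecting these: cl(A) = {f, g, h, i, j}.
∂A = cl(A) ∖ int(A) = {f, g, h, i, j} ∖ {f} = {g, h, i, j}.


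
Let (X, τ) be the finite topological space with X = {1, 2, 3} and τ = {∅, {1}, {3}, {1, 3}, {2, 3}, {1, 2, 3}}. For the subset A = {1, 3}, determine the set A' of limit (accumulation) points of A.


A' = {2}

For each x ∈ X, list the open sets U ∈ τ with x ∈ U, then check whether U ∩ (A ∖ {x}) ≠ ∅ for every such U.
  x = 1: open {1} ∋ x has {1} ∩ (A ∖ {1}) = ∅, so x is NOT a limit point.
  x = 2: opens ∋ x are {2, 3}, {1, 2, 3}; each meets A ∖ {2}, so x IS a limit point.
  x = 3: open {3} ∋ x has {3} ∩ (A ∖ {3}) = ∅, so x is NOT a limit point.
Collecting: A' = {2}.


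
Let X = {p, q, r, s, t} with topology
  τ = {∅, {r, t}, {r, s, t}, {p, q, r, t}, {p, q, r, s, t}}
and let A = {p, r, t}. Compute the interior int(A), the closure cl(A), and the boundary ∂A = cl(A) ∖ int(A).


int(A) = {r, t}, cl(A) = {p, q, r, s, t}, ∂A = {p, q, s}.

Closed sets in (X, τ) are complements of opens:
  closed(X, τ) = {∅, {s}, {p, q}, {p, q, s}, {p, q, r, s, t}}.
int(A) = ⋃ {U ∈ τ : U ⊆ A}. Opens contained in A: ∅, {r, t}.
Taking the union of these: int(A) = {r, t}.
cl(A) = ⋂ {C closed : A ⊆ C}. Closed sets containing A: {p, q, r, s, t}.
Intersecting these: cl(A) = {p, q, r, s, t}.
∂A = cl(A) ∖ int(A) = {p, q, r, s, t} ∖ {r, t} = {p, q, s}.


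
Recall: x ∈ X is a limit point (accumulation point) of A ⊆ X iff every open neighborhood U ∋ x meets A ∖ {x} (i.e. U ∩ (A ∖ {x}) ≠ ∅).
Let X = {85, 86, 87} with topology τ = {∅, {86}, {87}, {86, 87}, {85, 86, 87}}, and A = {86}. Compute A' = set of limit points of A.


A' = {85}

For each x ∈ X, list the open sets U ∈ τ with x ∈ U, then check whether U ∩ (A ∖ {x}) ≠ ∅ for every such U.
  x = 85: opens ∋ x are {85, 86, 87}; each meets A ∖ {85}, so x IS a limit point.
  x = 86: open {86} ∋ x has {86} ∩ (A ∖ {86}) = ∅, so x is NOT a limit point.
  x = 87: open {87} ∋ x has {87} ∩ (A ∖ {87}) = ∅, so x is NOT a limit point.
Collecting: A' = {85}.
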